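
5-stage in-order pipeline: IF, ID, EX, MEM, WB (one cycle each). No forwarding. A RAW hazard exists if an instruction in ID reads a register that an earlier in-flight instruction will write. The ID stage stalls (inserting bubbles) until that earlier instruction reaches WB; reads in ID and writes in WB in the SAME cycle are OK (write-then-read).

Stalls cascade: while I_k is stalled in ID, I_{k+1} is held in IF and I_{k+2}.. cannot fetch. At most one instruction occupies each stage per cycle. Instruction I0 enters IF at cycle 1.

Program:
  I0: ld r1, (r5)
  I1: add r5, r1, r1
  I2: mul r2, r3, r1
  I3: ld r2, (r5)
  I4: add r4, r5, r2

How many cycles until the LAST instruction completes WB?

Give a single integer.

Answer: 14

Derivation:
I0 ld r1 <- r5: IF@1 ID@2 stall=0 (-) EX@3 MEM@4 WB@5
I1 add r5 <- r1,r1: IF@2 ID@3 stall=2 (RAW on I0.r1 (WB@5)) EX@6 MEM@7 WB@8
I2 mul r2 <- r3,r1: IF@3 ID@6 stall=0 (-) EX@7 MEM@8 WB@9
I3 ld r2 <- r5: IF@6 ID@7 stall=1 (RAW on I1.r5 (WB@8)) EX@9 MEM@10 WB@11
I4 add r4 <- r5,r2: IF@7 ID@9 stall=2 (RAW on I3.r2 (WB@11)) EX@12 MEM@13 WB@14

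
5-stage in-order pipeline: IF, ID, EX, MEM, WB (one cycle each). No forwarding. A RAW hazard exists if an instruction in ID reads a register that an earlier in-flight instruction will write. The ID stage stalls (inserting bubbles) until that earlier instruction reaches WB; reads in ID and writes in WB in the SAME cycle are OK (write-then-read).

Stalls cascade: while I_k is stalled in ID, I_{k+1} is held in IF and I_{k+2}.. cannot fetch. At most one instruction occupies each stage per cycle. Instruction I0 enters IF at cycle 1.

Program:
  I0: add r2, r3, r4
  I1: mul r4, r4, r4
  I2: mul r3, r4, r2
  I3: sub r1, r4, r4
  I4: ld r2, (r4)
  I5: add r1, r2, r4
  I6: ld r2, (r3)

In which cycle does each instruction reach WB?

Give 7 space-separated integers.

Answer: 5 6 9 10 11 14 15

Derivation:
I0 add r2 <- r3,r4: IF@1 ID@2 stall=0 (-) EX@3 MEM@4 WB@5
I1 mul r4 <- r4,r4: IF@2 ID@3 stall=0 (-) EX@4 MEM@5 WB@6
I2 mul r3 <- r4,r2: IF@3 ID@4 stall=2 (RAW on I1.r4 (WB@6)) EX@7 MEM@8 WB@9
I3 sub r1 <- r4,r4: IF@4 ID@7 stall=0 (-) EX@8 MEM@9 WB@10
I4 ld r2 <- r4: IF@7 ID@8 stall=0 (-) EX@9 MEM@10 WB@11
I5 add r1 <- r2,r4: IF@8 ID@9 stall=2 (RAW on I4.r2 (WB@11)) EX@12 MEM@13 WB@14
I6 ld r2 <- r3: IF@9 ID@12 stall=0 (-) EX@13 MEM@14 WB@15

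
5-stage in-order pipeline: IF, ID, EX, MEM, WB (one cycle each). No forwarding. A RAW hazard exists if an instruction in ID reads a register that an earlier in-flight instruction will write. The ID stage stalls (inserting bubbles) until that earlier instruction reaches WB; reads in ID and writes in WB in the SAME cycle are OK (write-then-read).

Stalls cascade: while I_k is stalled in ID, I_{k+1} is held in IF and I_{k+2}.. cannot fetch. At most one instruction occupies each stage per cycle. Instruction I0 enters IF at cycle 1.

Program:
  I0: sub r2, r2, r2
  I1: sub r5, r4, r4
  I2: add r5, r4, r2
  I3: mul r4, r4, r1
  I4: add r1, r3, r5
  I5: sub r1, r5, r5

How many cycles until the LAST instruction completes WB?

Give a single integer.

Answer: 12

Derivation:
I0 sub r2 <- r2,r2: IF@1 ID@2 stall=0 (-) EX@3 MEM@4 WB@5
I1 sub r5 <- r4,r4: IF@2 ID@3 stall=0 (-) EX@4 MEM@5 WB@6
I2 add r5 <- r4,r2: IF@3 ID@4 stall=1 (RAW on I0.r2 (WB@5)) EX@6 MEM@7 WB@8
I3 mul r4 <- r4,r1: IF@4 ID@6 stall=0 (-) EX@7 MEM@8 WB@9
I4 add r1 <- r3,r5: IF@6 ID@7 stall=1 (RAW on I2.r5 (WB@8)) EX@9 MEM@10 WB@11
I5 sub r1 <- r5,r5: IF@7 ID@9 stall=0 (-) EX@10 MEM@11 WB@12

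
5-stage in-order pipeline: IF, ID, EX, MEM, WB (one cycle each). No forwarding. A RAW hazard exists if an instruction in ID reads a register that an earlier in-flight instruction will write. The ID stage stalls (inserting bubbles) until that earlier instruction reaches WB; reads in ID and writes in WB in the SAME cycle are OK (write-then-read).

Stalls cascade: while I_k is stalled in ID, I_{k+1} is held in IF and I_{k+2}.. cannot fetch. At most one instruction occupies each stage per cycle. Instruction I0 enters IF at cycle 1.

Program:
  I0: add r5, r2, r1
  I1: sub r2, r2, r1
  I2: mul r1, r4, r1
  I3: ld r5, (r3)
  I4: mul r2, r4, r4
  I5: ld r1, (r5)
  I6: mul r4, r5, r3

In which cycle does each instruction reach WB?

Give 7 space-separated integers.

Answer: 5 6 7 8 9 11 12

Derivation:
I0 add r5 <- r2,r1: IF@1 ID@2 stall=0 (-) EX@3 MEM@4 WB@5
I1 sub r2 <- r2,r1: IF@2 ID@3 stall=0 (-) EX@4 MEM@5 WB@6
I2 mul r1 <- r4,r1: IF@3 ID@4 stall=0 (-) EX@5 MEM@6 WB@7
I3 ld r5 <- r3: IF@4 ID@5 stall=0 (-) EX@6 MEM@7 WB@8
I4 mul r2 <- r4,r4: IF@5 ID@6 stall=0 (-) EX@7 MEM@8 WB@9
I5 ld r1 <- r5: IF@6 ID@7 stall=1 (RAW on I3.r5 (WB@8)) EX@9 MEM@10 WB@11
I6 mul r4 <- r5,r3: IF@7 ID@9 stall=0 (-) EX@10 MEM@11 WB@12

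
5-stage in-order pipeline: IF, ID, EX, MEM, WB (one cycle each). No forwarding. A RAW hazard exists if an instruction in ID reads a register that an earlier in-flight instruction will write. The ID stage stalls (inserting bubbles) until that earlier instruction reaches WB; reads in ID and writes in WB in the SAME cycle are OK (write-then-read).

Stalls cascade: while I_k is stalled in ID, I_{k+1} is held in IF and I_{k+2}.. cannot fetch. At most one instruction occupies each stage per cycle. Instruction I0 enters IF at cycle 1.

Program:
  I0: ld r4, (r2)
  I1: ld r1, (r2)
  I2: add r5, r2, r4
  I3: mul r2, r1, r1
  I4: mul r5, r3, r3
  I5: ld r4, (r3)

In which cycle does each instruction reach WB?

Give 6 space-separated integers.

I0 ld r4 <- r2: IF@1 ID@2 stall=0 (-) EX@3 MEM@4 WB@5
I1 ld r1 <- r2: IF@2 ID@3 stall=0 (-) EX@4 MEM@5 WB@6
I2 add r5 <- r2,r4: IF@3 ID@4 stall=1 (RAW on I0.r4 (WB@5)) EX@6 MEM@7 WB@8
I3 mul r2 <- r1,r1: IF@4 ID@6 stall=0 (-) EX@7 MEM@8 WB@9
I4 mul r5 <- r3,r3: IF@6 ID@7 stall=0 (-) EX@8 MEM@9 WB@10
I5 ld r4 <- r3: IF@7 ID@8 stall=0 (-) EX@9 MEM@10 WB@11

Answer: 5 6 8 9 10 11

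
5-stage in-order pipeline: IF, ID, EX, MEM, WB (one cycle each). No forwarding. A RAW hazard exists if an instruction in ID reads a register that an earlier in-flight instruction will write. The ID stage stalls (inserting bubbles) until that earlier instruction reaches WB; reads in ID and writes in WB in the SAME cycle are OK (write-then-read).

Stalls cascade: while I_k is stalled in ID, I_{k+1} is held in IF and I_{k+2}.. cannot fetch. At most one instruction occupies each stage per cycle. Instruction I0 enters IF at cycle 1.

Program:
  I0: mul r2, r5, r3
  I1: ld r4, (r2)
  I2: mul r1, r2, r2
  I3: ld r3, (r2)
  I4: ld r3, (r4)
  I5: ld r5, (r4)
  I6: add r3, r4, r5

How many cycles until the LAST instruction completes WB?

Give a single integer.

I0 mul r2 <- r5,r3: IF@1 ID@2 stall=0 (-) EX@3 MEM@4 WB@5
I1 ld r4 <- r2: IF@2 ID@3 stall=2 (RAW on I0.r2 (WB@5)) EX@6 MEM@7 WB@8
I2 mul r1 <- r2,r2: IF@3 ID@6 stall=0 (-) EX@7 MEM@8 WB@9
I3 ld r3 <- r2: IF@6 ID@7 stall=0 (-) EX@8 MEM@9 WB@10
I4 ld r3 <- r4: IF@7 ID@8 stall=0 (-) EX@9 MEM@10 WB@11
I5 ld r5 <- r4: IF@8 ID@9 stall=0 (-) EX@10 MEM@11 WB@12
I6 add r3 <- r4,r5: IF@9 ID@10 stall=2 (RAW on I5.r5 (WB@12)) EX@13 MEM@14 WB@15

Answer: 15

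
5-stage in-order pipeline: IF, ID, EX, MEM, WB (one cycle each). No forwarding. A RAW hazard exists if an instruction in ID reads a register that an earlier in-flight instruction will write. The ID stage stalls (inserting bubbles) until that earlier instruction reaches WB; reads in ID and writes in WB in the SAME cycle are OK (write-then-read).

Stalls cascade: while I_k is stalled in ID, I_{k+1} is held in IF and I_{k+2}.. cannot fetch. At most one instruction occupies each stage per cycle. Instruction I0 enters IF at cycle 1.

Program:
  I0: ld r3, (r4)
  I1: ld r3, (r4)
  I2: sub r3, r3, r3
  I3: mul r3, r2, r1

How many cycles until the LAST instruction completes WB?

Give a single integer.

Answer: 10

Derivation:
I0 ld r3 <- r4: IF@1 ID@2 stall=0 (-) EX@3 MEM@4 WB@5
I1 ld r3 <- r4: IF@2 ID@3 stall=0 (-) EX@4 MEM@5 WB@6
I2 sub r3 <- r3,r3: IF@3 ID@4 stall=2 (RAW on I1.r3 (WB@6)) EX@7 MEM@8 WB@9
I3 mul r3 <- r2,r1: IF@4 ID@7 stall=0 (-) EX@8 MEM@9 WB@10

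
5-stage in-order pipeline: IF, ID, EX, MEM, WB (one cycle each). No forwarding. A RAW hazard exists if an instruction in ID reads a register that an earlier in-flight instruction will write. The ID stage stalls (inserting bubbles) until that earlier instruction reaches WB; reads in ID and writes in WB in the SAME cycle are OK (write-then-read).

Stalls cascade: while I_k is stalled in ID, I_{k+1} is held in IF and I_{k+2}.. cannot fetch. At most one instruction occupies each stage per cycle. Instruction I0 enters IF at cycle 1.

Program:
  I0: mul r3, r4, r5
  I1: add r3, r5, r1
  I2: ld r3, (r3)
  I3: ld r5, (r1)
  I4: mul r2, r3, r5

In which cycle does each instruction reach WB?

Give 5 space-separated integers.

Answer: 5 6 9 10 13

Derivation:
I0 mul r3 <- r4,r5: IF@1 ID@2 stall=0 (-) EX@3 MEM@4 WB@5
I1 add r3 <- r5,r1: IF@2 ID@3 stall=0 (-) EX@4 MEM@5 WB@6
I2 ld r3 <- r3: IF@3 ID@4 stall=2 (RAW on I1.r3 (WB@6)) EX@7 MEM@8 WB@9
I3 ld r5 <- r1: IF@4 ID@7 stall=0 (-) EX@8 MEM@9 WB@10
I4 mul r2 <- r3,r5: IF@7 ID@8 stall=2 (RAW on I3.r5 (WB@10)) EX@11 MEM@12 WB@13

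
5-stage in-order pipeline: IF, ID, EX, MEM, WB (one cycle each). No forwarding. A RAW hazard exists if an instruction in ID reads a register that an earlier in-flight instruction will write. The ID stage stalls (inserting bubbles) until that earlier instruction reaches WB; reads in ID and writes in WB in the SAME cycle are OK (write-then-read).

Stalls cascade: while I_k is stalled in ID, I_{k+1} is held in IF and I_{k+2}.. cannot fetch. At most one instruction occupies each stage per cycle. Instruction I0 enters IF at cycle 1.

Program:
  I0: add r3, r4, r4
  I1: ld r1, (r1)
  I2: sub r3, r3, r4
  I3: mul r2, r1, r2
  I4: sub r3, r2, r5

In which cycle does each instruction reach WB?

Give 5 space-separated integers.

I0 add r3 <- r4,r4: IF@1 ID@2 stall=0 (-) EX@3 MEM@4 WB@5
I1 ld r1 <- r1: IF@2 ID@3 stall=0 (-) EX@4 MEM@5 WB@6
I2 sub r3 <- r3,r4: IF@3 ID@4 stall=1 (RAW on I0.r3 (WB@5)) EX@6 MEM@7 WB@8
I3 mul r2 <- r1,r2: IF@4 ID@6 stall=0 (-) EX@7 MEM@8 WB@9
I4 sub r3 <- r2,r5: IF@6 ID@7 stall=2 (RAW on I3.r2 (WB@9)) EX@10 MEM@11 WB@12

Answer: 5 6 8 9 12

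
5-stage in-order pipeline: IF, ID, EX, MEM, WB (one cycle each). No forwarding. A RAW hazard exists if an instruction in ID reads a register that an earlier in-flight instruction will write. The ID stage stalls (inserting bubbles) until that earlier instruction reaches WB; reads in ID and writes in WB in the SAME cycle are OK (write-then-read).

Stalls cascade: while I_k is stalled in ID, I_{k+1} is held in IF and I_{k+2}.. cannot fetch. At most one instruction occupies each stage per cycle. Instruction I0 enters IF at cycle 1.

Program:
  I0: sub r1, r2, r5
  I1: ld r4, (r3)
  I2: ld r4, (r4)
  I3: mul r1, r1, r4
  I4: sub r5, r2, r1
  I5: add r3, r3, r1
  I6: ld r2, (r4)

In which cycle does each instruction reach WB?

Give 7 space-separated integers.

Answer: 5 6 9 12 15 16 17

Derivation:
I0 sub r1 <- r2,r5: IF@1 ID@2 stall=0 (-) EX@3 MEM@4 WB@5
I1 ld r4 <- r3: IF@2 ID@3 stall=0 (-) EX@4 MEM@5 WB@6
I2 ld r4 <- r4: IF@3 ID@4 stall=2 (RAW on I1.r4 (WB@6)) EX@7 MEM@8 WB@9
I3 mul r1 <- r1,r4: IF@4 ID@7 stall=2 (RAW on I2.r4 (WB@9)) EX@10 MEM@11 WB@12
I4 sub r5 <- r2,r1: IF@7 ID@10 stall=2 (RAW on I3.r1 (WB@12)) EX@13 MEM@14 WB@15
I5 add r3 <- r3,r1: IF@10 ID@13 stall=0 (-) EX@14 MEM@15 WB@16
I6 ld r2 <- r4: IF@13 ID@14 stall=0 (-) EX@15 MEM@16 WB@17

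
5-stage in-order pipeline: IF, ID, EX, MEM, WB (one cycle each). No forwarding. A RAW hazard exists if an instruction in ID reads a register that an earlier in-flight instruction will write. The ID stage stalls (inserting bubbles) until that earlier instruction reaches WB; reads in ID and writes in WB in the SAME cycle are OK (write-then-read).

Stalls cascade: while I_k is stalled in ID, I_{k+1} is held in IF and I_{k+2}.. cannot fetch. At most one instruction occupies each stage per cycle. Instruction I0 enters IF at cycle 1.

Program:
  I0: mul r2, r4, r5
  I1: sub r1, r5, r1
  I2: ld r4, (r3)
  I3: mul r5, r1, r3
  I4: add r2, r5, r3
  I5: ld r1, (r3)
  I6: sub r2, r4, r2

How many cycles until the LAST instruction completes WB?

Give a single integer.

I0 mul r2 <- r4,r5: IF@1 ID@2 stall=0 (-) EX@3 MEM@4 WB@5
I1 sub r1 <- r5,r1: IF@2 ID@3 stall=0 (-) EX@4 MEM@5 WB@6
I2 ld r4 <- r3: IF@3 ID@4 stall=0 (-) EX@5 MEM@6 WB@7
I3 mul r5 <- r1,r3: IF@4 ID@5 stall=1 (RAW on I1.r1 (WB@6)) EX@7 MEM@8 WB@9
I4 add r2 <- r5,r3: IF@5 ID@7 stall=2 (RAW on I3.r5 (WB@9)) EX@10 MEM@11 WB@12
I5 ld r1 <- r3: IF@7 ID@10 stall=0 (-) EX@11 MEM@12 WB@13
I6 sub r2 <- r4,r2: IF@10 ID@11 stall=1 (RAW on I4.r2 (WB@12)) EX@13 MEM@14 WB@15

Answer: 15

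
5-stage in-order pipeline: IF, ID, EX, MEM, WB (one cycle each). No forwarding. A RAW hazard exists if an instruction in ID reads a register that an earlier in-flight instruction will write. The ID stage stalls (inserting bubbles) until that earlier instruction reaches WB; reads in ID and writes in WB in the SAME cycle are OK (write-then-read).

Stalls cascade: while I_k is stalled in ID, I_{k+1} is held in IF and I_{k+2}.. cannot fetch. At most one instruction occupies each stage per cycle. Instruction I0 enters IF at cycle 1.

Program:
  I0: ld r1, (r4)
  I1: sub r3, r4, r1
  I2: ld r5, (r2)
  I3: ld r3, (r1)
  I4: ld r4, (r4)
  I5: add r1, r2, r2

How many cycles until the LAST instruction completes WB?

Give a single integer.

Answer: 12

Derivation:
I0 ld r1 <- r4: IF@1 ID@2 stall=0 (-) EX@3 MEM@4 WB@5
I1 sub r3 <- r4,r1: IF@2 ID@3 stall=2 (RAW on I0.r1 (WB@5)) EX@6 MEM@7 WB@8
I2 ld r5 <- r2: IF@3 ID@6 stall=0 (-) EX@7 MEM@8 WB@9
I3 ld r3 <- r1: IF@6 ID@7 stall=0 (-) EX@8 MEM@9 WB@10
I4 ld r4 <- r4: IF@7 ID@8 stall=0 (-) EX@9 MEM@10 WB@11
I5 add r1 <- r2,r2: IF@8 ID@9 stall=0 (-) EX@10 MEM@11 WB@12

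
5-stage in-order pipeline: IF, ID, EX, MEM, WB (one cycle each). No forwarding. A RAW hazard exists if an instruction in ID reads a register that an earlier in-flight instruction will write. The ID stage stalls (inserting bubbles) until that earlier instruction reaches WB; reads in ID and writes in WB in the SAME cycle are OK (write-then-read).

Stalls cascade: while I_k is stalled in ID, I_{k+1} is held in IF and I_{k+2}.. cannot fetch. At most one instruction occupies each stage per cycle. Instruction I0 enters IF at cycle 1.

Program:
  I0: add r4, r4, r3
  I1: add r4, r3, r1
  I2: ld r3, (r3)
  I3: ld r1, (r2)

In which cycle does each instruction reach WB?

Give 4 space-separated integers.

I0 add r4 <- r4,r3: IF@1 ID@2 stall=0 (-) EX@3 MEM@4 WB@5
I1 add r4 <- r3,r1: IF@2 ID@3 stall=0 (-) EX@4 MEM@5 WB@6
I2 ld r3 <- r3: IF@3 ID@4 stall=0 (-) EX@5 MEM@6 WB@7
I3 ld r1 <- r2: IF@4 ID@5 stall=0 (-) EX@6 MEM@7 WB@8

Answer: 5 6 7 8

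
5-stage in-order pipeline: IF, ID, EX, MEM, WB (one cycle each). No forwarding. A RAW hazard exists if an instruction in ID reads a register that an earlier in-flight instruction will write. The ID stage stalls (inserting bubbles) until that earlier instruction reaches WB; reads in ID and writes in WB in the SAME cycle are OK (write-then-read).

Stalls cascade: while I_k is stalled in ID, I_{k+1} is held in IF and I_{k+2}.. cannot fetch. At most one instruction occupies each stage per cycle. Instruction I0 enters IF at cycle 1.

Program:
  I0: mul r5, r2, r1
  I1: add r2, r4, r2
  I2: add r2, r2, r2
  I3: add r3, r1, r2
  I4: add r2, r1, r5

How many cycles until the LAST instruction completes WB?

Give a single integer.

Answer: 13

Derivation:
I0 mul r5 <- r2,r1: IF@1 ID@2 stall=0 (-) EX@3 MEM@4 WB@5
I1 add r2 <- r4,r2: IF@2 ID@3 stall=0 (-) EX@4 MEM@5 WB@6
I2 add r2 <- r2,r2: IF@3 ID@4 stall=2 (RAW on I1.r2 (WB@6)) EX@7 MEM@8 WB@9
I3 add r3 <- r1,r2: IF@4 ID@7 stall=2 (RAW on I2.r2 (WB@9)) EX@10 MEM@11 WB@12
I4 add r2 <- r1,r5: IF@7 ID@10 stall=0 (-) EX@11 MEM@12 WB@13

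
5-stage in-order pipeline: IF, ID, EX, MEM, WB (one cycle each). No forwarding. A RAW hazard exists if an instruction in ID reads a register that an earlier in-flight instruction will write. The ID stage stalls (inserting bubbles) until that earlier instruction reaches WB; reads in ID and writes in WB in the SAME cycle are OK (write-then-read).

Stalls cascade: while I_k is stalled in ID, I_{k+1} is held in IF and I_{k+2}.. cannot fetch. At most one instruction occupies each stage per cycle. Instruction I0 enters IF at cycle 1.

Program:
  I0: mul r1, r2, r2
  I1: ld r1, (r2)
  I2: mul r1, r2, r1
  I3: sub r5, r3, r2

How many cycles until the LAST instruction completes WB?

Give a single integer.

Answer: 10

Derivation:
I0 mul r1 <- r2,r2: IF@1 ID@2 stall=0 (-) EX@3 MEM@4 WB@5
I1 ld r1 <- r2: IF@2 ID@3 stall=0 (-) EX@4 MEM@5 WB@6
I2 mul r1 <- r2,r1: IF@3 ID@4 stall=2 (RAW on I1.r1 (WB@6)) EX@7 MEM@8 WB@9
I3 sub r5 <- r3,r2: IF@4 ID@7 stall=0 (-) EX@8 MEM@9 WB@10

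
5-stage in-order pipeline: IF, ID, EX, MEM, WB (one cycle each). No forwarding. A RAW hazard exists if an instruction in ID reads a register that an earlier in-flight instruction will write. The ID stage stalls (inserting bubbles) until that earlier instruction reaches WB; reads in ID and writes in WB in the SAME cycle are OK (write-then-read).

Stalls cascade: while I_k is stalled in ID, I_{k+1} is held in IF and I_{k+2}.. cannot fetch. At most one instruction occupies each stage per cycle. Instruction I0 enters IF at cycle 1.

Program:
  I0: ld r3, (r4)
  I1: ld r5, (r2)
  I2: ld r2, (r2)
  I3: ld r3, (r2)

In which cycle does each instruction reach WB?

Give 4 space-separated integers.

I0 ld r3 <- r4: IF@1 ID@2 stall=0 (-) EX@3 MEM@4 WB@5
I1 ld r5 <- r2: IF@2 ID@3 stall=0 (-) EX@4 MEM@5 WB@6
I2 ld r2 <- r2: IF@3 ID@4 stall=0 (-) EX@5 MEM@6 WB@7
I3 ld r3 <- r2: IF@4 ID@5 stall=2 (RAW on I2.r2 (WB@7)) EX@8 MEM@9 WB@10

Answer: 5 6 7 10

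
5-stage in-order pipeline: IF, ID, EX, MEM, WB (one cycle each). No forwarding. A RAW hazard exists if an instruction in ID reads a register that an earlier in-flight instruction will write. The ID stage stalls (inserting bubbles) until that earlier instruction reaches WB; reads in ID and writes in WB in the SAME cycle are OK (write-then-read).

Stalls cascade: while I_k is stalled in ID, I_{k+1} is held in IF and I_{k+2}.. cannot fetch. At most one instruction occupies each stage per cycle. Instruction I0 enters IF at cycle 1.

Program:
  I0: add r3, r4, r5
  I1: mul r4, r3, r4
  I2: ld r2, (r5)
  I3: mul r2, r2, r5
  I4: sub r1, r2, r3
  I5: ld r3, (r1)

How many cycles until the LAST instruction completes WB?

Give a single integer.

Answer: 18

Derivation:
I0 add r3 <- r4,r5: IF@1 ID@2 stall=0 (-) EX@3 MEM@4 WB@5
I1 mul r4 <- r3,r4: IF@2 ID@3 stall=2 (RAW on I0.r3 (WB@5)) EX@6 MEM@7 WB@8
I2 ld r2 <- r5: IF@3 ID@6 stall=0 (-) EX@7 MEM@8 WB@9
I3 mul r2 <- r2,r5: IF@6 ID@7 stall=2 (RAW on I2.r2 (WB@9)) EX@10 MEM@11 WB@12
I4 sub r1 <- r2,r3: IF@7 ID@10 stall=2 (RAW on I3.r2 (WB@12)) EX@13 MEM@14 WB@15
I5 ld r3 <- r1: IF@10 ID@13 stall=2 (RAW on I4.r1 (WB@15)) EX@16 MEM@17 WB@18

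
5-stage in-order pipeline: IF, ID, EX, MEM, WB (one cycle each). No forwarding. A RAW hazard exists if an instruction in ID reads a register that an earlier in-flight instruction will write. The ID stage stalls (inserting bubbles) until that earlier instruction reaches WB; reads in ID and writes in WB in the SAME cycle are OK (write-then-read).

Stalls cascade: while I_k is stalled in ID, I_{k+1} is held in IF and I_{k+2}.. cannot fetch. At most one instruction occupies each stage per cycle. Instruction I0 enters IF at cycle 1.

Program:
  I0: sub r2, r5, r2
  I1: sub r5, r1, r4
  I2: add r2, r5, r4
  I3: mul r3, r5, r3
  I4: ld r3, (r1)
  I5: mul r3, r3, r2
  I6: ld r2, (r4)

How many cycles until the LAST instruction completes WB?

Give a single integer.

I0 sub r2 <- r5,r2: IF@1 ID@2 stall=0 (-) EX@3 MEM@4 WB@5
I1 sub r5 <- r1,r4: IF@2 ID@3 stall=0 (-) EX@4 MEM@5 WB@6
I2 add r2 <- r5,r4: IF@3 ID@4 stall=2 (RAW on I1.r5 (WB@6)) EX@7 MEM@8 WB@9
I3 mul r3 <- r5,r3: IF@4 ID@7 stall=0 (-) EX@8 MEM@9 WB@10
I4 ld r3 <- r1: IF@7 ID@8 stall=0 (-) EX@9 MEM@10 WB@11
I5 mul r3 <- r3,r2: IF@8 ID@9 stall=2 (RAW on I4.r3 (WB@11)) EX@12 MEM@13 WB@14
I6 ld r2 <- r4: IF@9 ID@12 stall=0 (-) EX@13 MEM@14 WB@15

Answer: 15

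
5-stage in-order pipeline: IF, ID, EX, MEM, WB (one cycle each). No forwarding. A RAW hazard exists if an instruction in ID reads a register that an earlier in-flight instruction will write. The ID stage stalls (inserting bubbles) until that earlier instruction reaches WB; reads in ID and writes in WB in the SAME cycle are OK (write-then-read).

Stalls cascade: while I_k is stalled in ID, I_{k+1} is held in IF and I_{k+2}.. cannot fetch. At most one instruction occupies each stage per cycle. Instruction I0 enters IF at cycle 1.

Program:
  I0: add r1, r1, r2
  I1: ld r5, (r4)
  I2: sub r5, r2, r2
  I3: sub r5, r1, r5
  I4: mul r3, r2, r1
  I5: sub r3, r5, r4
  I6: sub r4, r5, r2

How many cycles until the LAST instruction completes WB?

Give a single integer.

Answer: 14

Derivation:
I0 add r1 <- r1,r2: IF@1 ID@2 stall=0 (-) EX@3 MEM@4 WB@5
I1 ld r5 <- r4: IF@2 ID@3 stall=0 (-) EX@4 MEM@5 WB@6
I2 sub r5 <- r2,r2: IF@3 ID@4 stall=0 (-) EX@5 MEM@6 WB@7
I3 sub r5 <- r1,r5: IF@4 ID@5 stall=2 (RAW on I2.r5 (WB@7)) EX@8 MEM@9 WB@10
I4 mul r3 <- r2,r1: IF@5 ID@8 stall=0 (-) EX@9 MEM@10 WB@11
I5 sub r3 <- r5,r4: IF@8 ID@9 stall=1 (RAW on I3.r5 (WB@10)) EX@11 MEM@12 WB@13
I6 sub r4 <- r5,r2: IF@9 ID@11 stall=0 (-) EX@12 MEM@13 WB@14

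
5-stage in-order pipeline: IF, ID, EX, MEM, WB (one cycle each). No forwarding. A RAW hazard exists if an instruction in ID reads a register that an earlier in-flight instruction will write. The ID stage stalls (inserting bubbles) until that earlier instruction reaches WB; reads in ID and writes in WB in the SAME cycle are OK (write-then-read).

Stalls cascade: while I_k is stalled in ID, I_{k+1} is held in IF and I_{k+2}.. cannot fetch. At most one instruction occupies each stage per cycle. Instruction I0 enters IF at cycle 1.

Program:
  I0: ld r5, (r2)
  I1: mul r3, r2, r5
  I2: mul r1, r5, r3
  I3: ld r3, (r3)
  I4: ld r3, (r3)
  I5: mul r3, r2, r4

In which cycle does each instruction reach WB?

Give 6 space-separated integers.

Answer: 5 8 11 12 15 16

Derivation:
I0 ld r5 <- r2: IF@1 ID@2 stall=0 (-) EX@3 MEM@4 WB@5
I1 mul r3 <- r2,r5: IF@2 ID@3 stall=2 (RAW on I0.r5 (WB@5)) EX@6 MEM@7 WB@8
I2 mul r1 <- r5,r3: IF@3 ID@6 stall=2 (RAW on I1.r3 (WB@8)) EX@9 MEM@10 WB@11
I3 ld r3 <- r3: IF@6 ID@9 stall=0 (-) EX@10 MEM@11 WB@12
I4 ld r3 <- r3: IF@9 ID@10 stall=2 (RAW on I3.r3 (WB@12)) EX@13 MEM@14 WB@15
I5 mul r3 <- r2,r4: IF@10 ID@13 stall=0 (-) EX@14 MEM@15 WB@16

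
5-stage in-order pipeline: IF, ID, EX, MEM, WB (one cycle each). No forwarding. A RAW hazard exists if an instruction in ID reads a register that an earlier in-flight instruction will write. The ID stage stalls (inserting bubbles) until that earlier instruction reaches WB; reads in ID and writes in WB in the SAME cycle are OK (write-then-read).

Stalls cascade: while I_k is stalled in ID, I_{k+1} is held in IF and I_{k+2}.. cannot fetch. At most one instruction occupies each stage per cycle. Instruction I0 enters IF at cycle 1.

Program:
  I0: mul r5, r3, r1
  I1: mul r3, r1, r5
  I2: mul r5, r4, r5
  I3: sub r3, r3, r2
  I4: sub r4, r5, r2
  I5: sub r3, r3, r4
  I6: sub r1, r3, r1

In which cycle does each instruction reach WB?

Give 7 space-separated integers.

I0 mul r5 <- r3,r1: IF@1 ID@2 stall=0 (-) EX@3 MEM@4 WB@5
I1 mul r3 <- r1,r5: IF@2 ID@3 stall=2 (RAW on I0.r5 (WB@5)) EX@6 MEM@7 WB@8
I2 mul r5 <- r4,r5: IF@3 ID@6 stall=0 (-) EX@7 MEM@8 WB@9
I3 sub r3 <- r3,r2: IF@6 ID@7 stall=1 (RAW on I1.r3 (WB@8)) EX@9 MEM@10 WB@11
I4 sub r4 <- r5,r2: IF@7 ID@9 stall=0 (-) EX@10 MEM@11 WB@12
I5 sub r3 <- r3,r4: IF@9 ID@10 stall=2 (RAW on I4.r4 (WB@12)) EX@13 MEM@14 WB@15
I6 sub r1 <- r3,r1: IF@10 ID@13 stall=2 (RAW on I5.r3 (WB@15)) EX@16 MEM@17 WB@18

Answer: 5 8 9 11 12 15 18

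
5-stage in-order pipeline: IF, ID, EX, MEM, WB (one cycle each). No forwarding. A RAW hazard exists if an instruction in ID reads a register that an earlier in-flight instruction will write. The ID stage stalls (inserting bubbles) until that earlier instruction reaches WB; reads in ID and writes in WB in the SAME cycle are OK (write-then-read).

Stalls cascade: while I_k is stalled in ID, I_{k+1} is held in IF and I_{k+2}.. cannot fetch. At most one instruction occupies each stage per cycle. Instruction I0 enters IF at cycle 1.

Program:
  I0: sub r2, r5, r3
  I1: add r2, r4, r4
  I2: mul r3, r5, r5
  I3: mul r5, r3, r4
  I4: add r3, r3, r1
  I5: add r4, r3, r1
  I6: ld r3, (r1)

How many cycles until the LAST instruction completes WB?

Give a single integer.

I0 sub r2 <- r5,r3: IF@1 ID@2 stall=0 (-) EX@3 MEM@4 WB@5
I1 add r2 <- r4,r4: IF@2 ID@3 stall=0 (-) EX@4 MEM@5 WB@6
I2 mul r3 <- r5,r5: IF@3 ID@4 stall=0 (-) EX@5 MEM@6 WB@7
I3 mul r5 <- r3,r4: IF@4 ID@5 stall=2 (RAW on I2.r3 (WB@7)) EX@8 MEM@9 WB@10
I4 add r3 <- r3,r1: IF@5 ID@8 stall=0 (-) EX@9 MEM@10 WB@11
I5 add r4 <- r3,r1: IF@8 ID@9 stall=2 (RAW on I4.r3 (WB@11)) EX@12 MEM@13 WB@14
I6 ld r3 <- r1: IF@9 ID@12 stall=0 (-) EX@13 MEM@14 WB@15

Answer: 15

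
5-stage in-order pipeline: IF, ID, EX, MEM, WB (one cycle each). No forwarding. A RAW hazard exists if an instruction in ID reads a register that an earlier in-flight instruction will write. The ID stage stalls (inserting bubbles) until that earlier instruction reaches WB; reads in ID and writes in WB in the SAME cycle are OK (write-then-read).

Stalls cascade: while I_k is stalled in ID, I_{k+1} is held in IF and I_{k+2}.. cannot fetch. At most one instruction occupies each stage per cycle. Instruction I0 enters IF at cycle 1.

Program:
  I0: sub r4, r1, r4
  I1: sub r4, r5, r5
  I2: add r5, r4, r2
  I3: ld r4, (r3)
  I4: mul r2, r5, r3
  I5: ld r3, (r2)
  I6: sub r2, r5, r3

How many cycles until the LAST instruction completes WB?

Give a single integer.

I0 sub r4 <- r1,r4: IF@1 ID@2 stall=0 (-) EX@3 MEM@4 WB@5
I1 sub r4 <- r5,r5: IF@2 ID@3 stall=0 (-) EX@4 MEM@5 WB@6
I2 add r5 <- r4,r2: IF@3 ID@4 stall=2 (RAW on I1.r4 (WB@6)) EX@7 MEM@8 WB@9
I3 ld r4 <- r3: IF@4 ID@7 stall=0 (-) EX@8 MEM@9 WB@10
I4 mul r2 <- r5,r3: IF@7 ID@8 stall=1 (RAW on I2.r5 (WB@9)) EX@10 MEM@11 WB@12
I5 ld r3 <- r2: IF@8 ID@10 stall=2 (RAW on I4.r2 (WB@12)) EX@13 MEM@14 WB@15
I6 sub r2 <- r5,r3: IF@10 ID@13 stall=2 (RAW on I5.r3 (WB@15)) EX@16 MEM@17 WB@18

Answer: 18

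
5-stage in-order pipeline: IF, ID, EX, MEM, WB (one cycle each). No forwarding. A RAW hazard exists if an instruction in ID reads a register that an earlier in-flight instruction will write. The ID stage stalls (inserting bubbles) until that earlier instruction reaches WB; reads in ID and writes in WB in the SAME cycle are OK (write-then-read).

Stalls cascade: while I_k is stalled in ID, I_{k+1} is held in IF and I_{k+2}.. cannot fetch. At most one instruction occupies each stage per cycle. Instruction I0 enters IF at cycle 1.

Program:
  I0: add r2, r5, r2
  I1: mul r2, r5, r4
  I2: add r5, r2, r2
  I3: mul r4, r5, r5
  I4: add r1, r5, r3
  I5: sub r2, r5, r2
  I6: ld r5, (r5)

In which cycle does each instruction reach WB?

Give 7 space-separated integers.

I0 add r2 <- r5,r2: IF@1 ID@2 stall=0 (-) EX@3 MEM@4 WB@5
I1 mul r2 <- r5,r4: IF@2 ID@3 stall=0 (-) EX@4 MEM@5 WB@6
I2 add r5 <- r2,r2: IF@3 ID@4 stall=2 (RAW on I1.r2 (WB@6)) EX@7 MEM@8 WB@9
I3 mul r4 <- r5,r5: IF@4 ID@7 stall=2 (RAW on I2.r5 (WB@9)) EX@10 MEM@11 WB@12
I4 add r1 <- r5,r3: IF@7 ID@10 stall=0 (-) EX@11 MEM@12 WB@13
I5 sub r2 <- r5,r2: IF@10 ID@11 stall=0 (-) EX@12 MEM@13 WB@14
I6 ld r5 <- r5: IF@11 ID@12 stall=0 (-) EX@13 MEM@14 WB@15

Answer: 5 6 9 12 13 14 15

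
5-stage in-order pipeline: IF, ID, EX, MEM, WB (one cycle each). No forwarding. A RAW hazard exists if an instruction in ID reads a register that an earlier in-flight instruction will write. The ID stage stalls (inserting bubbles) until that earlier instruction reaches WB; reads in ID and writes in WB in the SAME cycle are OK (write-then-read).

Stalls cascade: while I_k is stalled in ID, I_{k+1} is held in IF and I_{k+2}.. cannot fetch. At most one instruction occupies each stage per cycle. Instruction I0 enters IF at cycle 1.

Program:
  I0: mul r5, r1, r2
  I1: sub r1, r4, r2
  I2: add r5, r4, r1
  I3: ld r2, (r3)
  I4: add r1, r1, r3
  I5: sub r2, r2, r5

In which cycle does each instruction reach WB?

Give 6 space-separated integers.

Answer: 5 6 9 10 11 13

Derivation:
I0 mul r5 <- r1,r2: IF@1 ID@2 stall=0 (-) EX@3 MEM@4 WB@5
I1 sub r1 <- r4,r2: IF@2 ID@3 stall=0 (-) EX@4 MEM@5 WB@6
I2 add r5 <- r4,r1: IF@3 ID@4 stall=2 (RAW on I1.r1 (WB@6)) EX@7 MEM@8 WB@9
I3 ld r2 <- r3: IF@4 ID@7 stall=0 (-) EX@8 MEM@9 WB@10
I4 add r1 <- r1,r3: IF@7 ID@8 stall=0 (-) EX@9 MEM@10 WB@11
I5 sub r2 <- r2,r5: IF@8 ID@9 stall=1 (RAW on I3.r2 (WB@10)) EX@11 MEM@12 WB@13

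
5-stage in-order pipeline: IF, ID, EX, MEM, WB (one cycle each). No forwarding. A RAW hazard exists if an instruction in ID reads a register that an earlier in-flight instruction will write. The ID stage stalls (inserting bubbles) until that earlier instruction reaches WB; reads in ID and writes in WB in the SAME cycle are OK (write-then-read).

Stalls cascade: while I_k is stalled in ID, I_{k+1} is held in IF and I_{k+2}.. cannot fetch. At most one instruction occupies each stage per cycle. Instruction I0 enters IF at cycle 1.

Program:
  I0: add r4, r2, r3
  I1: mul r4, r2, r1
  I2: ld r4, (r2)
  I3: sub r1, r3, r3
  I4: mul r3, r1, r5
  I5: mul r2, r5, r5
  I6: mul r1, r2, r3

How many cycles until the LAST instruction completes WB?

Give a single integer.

Answer: 15

Derivation:
I0 add r4 <- r2,r3: IF@1 ID@2 stall=0 (-) EX@3 MEM@4 WB@5
I1 mul r4 <- r2,r1: IF@2 ID@3 stall=0 (-) EX@4 MEM@5 WB@6
I2 ld r4 <- r2: IF@3 ID@4 stall=0 (-) EX@5 MEM@6 WB@7
I3 sub r1 <- r3,r3: IF@4 ID@5 stall=0 (-) EX@6 MEM@7 WB@8
I4 mul r3 <- r1,r5: IF@5 ID@6 stall=2 (RAW on I3.r1 (WB@8)) EX@9 MEM@10 WB@11
I5 mul r2 <- r5,r5: IF@6 ID@9 stall=0 (-) EX@10 MEM@11 WB@12
I6 mul r1 <- r2,r3: IF@9 ID@10 stall=2 (RAW on I5.r2 (WB@12)) EX@13 MEM@14 WB@15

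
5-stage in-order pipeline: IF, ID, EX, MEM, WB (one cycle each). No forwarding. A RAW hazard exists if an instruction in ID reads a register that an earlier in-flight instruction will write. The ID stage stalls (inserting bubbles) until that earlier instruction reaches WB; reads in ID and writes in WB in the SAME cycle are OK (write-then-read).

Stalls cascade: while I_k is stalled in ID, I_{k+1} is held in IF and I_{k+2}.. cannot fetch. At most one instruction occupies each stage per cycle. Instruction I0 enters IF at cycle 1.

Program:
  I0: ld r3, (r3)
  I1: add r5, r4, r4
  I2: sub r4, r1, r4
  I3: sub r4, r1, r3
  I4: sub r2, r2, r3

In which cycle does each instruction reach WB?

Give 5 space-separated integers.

I0 ld r3 <- r3: IF@1 ID@2 stall=0 (-) EX@3 MEM@4 WB@5
I1 add r5 <- r4,r4: IF@2 ID@3 stall=0 (-) EX@4 MEM@5 WB@6
I2 sub r4 <- r1,r4: IF@3 ID@4 stall=0 (-) EX@5 MEM@6 WB@7
I3 sub r4 <- r1,r3: IF@4 ID@5 stall=0 (-) EX@6 MEM@7 WB@8
I4 sub r2 <- r2,r3: IF@5 ID@6 stall=0 (-) EX@7 MEM@8 WB@9

Answer: 5 6 7 8 9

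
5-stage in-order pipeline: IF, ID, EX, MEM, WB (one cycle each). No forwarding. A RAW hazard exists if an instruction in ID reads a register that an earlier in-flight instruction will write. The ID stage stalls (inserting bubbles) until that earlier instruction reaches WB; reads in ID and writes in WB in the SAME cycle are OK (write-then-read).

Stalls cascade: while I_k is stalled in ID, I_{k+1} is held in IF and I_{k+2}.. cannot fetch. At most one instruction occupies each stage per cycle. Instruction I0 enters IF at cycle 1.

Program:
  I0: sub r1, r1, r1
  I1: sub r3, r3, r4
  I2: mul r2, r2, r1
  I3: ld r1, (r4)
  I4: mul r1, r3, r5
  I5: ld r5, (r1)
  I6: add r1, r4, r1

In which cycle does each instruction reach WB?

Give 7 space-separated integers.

Answer: 5 6 8 9 10 13 14

Derivation:
I0 sub r1 <- r1,r1: IF@1 ID@2 stall=0 (-) EX@3 MEM@4 WB@5
I1 sub r3 <- r3,r4: IF@2 ID@3 stall=0 (-) EX@4 MEM@5 WB@6
I2 mul r2 <- r2,r1: IF@3 ID@4 stall=1 (RAW on I0.r1 (WB@5)) EX@6 MEM@7 WB@8
I3 ld r1 <- r4: IF@4 ID@6 stall=0 (-) EX@7 MEM@8 WB@9
I4 mul r1 <- r3,r5: IF@6 ID@7 stall=0 (-) EX@8 MEM@9 WB@10
I5 ld r5 <- r1: IF@7 ID@8 stall=2 (RAW on I4.r1 (WB@10)) EX@11 MEM@12 WB@13
I6 add r1 <- r4,r1: IF@8 ID@11 stall=0 (-) EX@12 MEM@13 WB@14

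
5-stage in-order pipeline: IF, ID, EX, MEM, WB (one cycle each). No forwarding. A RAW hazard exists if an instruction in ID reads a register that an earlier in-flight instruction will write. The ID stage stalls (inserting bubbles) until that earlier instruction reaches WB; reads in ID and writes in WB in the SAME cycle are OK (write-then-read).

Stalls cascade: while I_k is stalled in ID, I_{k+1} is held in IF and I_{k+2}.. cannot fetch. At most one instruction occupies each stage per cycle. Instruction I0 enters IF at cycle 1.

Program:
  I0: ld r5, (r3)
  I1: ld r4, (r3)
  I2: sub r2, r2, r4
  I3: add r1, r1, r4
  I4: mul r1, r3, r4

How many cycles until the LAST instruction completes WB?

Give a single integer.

Answer: 11

Derivation:
I0 ld r5 <- r3: IF@1 ID@2 stall=0 (-) EX@3 MEM@4 WB@5
I1 ld r4 <- r3: IF@2 ID@3 stall=0 (-) EX@4 MEM@5 WB@6
I2 sub r2 <- r2,r4: IF@3 ID@4 stall=2 (RAW on I1.r4 (WB@6)) EX@7 MEM@8 WB@9
I3 add r1 <- r1,r4: IF@4 ID@7 stall=0 (-) EX@8 MEM@9 WB@10
I4 mul r1 <- r3,r4: IF@7 ID@8 stall=0 (-) EX@9 MEM@10 WB@11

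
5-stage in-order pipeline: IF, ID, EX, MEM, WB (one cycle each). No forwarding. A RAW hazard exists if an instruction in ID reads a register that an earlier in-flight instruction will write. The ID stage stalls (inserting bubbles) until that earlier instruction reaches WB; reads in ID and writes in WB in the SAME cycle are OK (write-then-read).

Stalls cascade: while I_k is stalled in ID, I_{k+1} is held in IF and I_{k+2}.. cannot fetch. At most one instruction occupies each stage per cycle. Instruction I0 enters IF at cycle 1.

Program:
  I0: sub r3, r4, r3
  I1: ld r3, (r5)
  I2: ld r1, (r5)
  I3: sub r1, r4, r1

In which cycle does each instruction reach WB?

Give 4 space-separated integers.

I0 sub r3 <- r4,r3: IF@1 ID@2 stall=0 (-) EX@3 MEM@4 WB@5
I1 ld r3 <- r5: IF@2 ID@3 stall=0 (-) EX@4 MEM@5 WB@6
I2 ld r1 <- r5: IF@3 ID@4 stall=0 (-) EX@5 MEM@6 WB@7
I3 sub r1 <- r4,r1: IF@4 ID@5 stall=2 (RAW on I2.r1 (WB@7)) EX@8 MEM@9 WB@10

Answer: 5 6 7 10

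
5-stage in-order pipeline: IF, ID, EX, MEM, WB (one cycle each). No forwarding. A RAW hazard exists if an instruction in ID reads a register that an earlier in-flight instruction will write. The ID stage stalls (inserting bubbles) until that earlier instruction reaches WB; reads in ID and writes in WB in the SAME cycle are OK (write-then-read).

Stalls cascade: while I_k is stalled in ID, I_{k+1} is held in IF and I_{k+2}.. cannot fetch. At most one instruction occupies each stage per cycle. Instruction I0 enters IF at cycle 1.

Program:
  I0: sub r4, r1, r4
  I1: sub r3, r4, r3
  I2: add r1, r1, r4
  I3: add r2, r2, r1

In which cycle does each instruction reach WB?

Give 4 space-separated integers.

Answer: 5 8 9 12

Derivation:
I0 sub r4 <- r1,r4: IF@1 ID@2 stall=0 (-) EX@3 MEM@4 WB@5
I1 sub r3 <- r4,r3: IF@2 ID@3 stall=2 (RAW on I0.r4 (WB@5)) EX@6 MEM@7 WB@8
I2 add r1 <- r1,r4: IF@3 ID@6 stall=0 (-) EX@7 MEM@8 WB@9
I3 add r2 <- r2,r1: IF@6 ID@7 stall=2 (RAW on I2.r1 (WB@9)) EX@10 MEM@11 WB@12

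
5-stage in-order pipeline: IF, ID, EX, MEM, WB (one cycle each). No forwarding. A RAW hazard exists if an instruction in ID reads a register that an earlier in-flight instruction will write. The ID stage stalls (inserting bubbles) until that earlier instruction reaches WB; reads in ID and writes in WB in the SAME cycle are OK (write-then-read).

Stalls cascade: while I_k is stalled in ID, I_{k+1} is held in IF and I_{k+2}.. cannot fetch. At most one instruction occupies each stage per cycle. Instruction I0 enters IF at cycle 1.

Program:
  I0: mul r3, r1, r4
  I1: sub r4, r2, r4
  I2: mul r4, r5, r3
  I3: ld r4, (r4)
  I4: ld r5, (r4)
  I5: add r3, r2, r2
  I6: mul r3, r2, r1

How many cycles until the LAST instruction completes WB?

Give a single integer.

Answer: 16

Derivation:
I0 mul r3 <- r1,r4: IF@1 ID@2 stall=0 (-) EX@3 MEM@4 WB@5
I1 sub r4 <- r2,r4: IF@2 ID@3 stall=0 (-) EX@4 MEM@5 WB@6
I2 mul r4 <- r5,r3: IF@3 ID@4 stall=1 (RAW on I0.r3 (WB@5)) EX@6 MEM@7 WB@8
I3 ld r4 <- r4: IF@4 ID@6 stall=2 (RAW on I2.r4 (WB@8)) EX@9 MEM@10 WB@11
I4 ld r5 <- r4: IF@6 ID@9 stall=2 (RAW on I3.r4 (WB@11)) EX@12 MEM@13 WB@14
I5 add r3 <- r2,r2: IF@9 ID@12 stall=0 (-) EX@13 MEM@14 WB@15
I6 mul r3 <- r2,r1: IF@12 ID@13 stall=0 (-) EX@14 MEM@15 WB@16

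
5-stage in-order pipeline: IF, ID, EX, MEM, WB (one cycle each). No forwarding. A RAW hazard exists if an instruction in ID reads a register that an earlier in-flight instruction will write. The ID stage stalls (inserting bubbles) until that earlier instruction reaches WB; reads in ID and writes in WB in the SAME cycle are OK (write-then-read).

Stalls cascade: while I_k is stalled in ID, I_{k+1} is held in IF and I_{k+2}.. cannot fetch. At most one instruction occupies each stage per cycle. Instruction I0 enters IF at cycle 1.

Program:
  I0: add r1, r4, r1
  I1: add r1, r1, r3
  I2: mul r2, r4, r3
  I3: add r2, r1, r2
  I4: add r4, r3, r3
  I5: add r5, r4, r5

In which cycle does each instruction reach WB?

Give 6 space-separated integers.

I0 add r1 <- r4,r1: IF@1 ID@2 stall=0 (-) EX@3 MEM@4 WB@5
I1 add r1 <- r1,r3: IF@2 ID@3 stall=2 (RAW on I0.r1 (WB@5)) EX@6 MEM@7 WB@8
I2 mul r2 <- r4,r3: IF@3 ID@6 stall=0 (-) EX@7 MEM@8 WB@9
I3 add r2 <- r1,r2: IF@6 ID@7 stall=2 (RAW on I2.r2 (WB@9)) EX@10 MEM@11 WB@12
I4 add r4 <- r3,r3: IF@7 ID@10 stall=0 (-) EX@11 MEM@12 WB@13
I5 add r5 <- r4,r5: IF@10 ID@11 stall=2 (RAW on I4.r4 (WB@13)) EX@14 MEM@15 WB@16

Answer: 5 8 9 12 13 16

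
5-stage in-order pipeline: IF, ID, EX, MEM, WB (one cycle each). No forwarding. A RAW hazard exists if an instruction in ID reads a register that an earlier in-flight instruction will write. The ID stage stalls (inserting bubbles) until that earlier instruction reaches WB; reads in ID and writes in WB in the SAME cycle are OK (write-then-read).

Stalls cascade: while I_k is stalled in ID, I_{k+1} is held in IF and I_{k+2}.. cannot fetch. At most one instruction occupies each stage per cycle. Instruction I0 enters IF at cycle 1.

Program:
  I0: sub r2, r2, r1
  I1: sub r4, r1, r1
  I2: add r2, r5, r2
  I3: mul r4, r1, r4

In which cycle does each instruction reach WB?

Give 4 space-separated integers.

I0 sub r2 <- r2,r1: IF@1 ID@2 stall=0 (-) EX@3 MEM@4 WB@5
I1 sub r4 <- r1,r1: IF@2 ID@3 stall=0 (-) EX@4 MEM@5 WB@6
I2 add r2 <- r5,r2: IF@3 ID@4 stall=1 (RAW on I0.r2 (WB@5)) EX@6 MEM@7 WB@8
I3 mul r4 <- r1,r4: IF@4 ID@6 stall=0 (-) EX@7 MEM@8 WB@9

Answer: 5 6 8 9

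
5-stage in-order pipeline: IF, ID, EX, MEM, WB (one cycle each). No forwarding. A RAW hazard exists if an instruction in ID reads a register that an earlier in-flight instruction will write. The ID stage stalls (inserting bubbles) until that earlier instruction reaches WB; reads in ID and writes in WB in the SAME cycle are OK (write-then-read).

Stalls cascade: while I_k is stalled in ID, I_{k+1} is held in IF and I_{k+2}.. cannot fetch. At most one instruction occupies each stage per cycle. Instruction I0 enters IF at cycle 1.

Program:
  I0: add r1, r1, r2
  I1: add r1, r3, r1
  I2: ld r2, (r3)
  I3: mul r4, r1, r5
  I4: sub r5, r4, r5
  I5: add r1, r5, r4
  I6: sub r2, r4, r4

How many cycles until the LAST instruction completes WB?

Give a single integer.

Answer: 18

Derivation:
I0 add r1 <- r1,r2: IF@1 ID@2 stall=0 (-) EX@3 MEM@4 WB@5
I1 add r1 <- r3,r1: IF@2 ID@3 stall=2 (RAW on I0.r1 (WB@5)) EX@6 MEM@7 WB@8
I2 ld r2 <- r3: IF@3 ID@6 stall=0 (-) EX@7 MEM@8 WB@9
I3 mul r4 <- r1,r5: IF@6 ID@7 stall=1 (RAW on I1.r1 (WB@8)) EX@9 MEM@10 WB@11
I4 sub r5 <- r4,r5: IF@7 ID@9 stall=2 (RAW on I3.r4 (WB@11)) EX@12 MEM@13 WB@14
I5 add r1 <- r5,r4: IF@9 ID@12 stall=2 (RAW on I4.r5 (WB@14)) EX@15 MEM@16 WB@17
I6 sub r2 <- r4,r4: IF@12 ID@15 stall=0 (-) EX@16 MEM@17 WB@18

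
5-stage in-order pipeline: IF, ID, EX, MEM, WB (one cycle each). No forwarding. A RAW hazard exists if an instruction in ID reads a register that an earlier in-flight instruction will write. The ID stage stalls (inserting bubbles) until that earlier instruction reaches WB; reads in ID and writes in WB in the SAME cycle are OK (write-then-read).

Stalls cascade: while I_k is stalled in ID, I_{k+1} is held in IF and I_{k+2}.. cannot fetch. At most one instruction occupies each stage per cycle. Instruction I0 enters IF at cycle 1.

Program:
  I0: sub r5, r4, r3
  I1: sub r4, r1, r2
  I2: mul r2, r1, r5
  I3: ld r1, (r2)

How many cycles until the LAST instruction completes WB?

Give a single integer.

Answer: 11

Derivation:
I0 sub r5 <- r4,r3: IF@1 ID@2 stall=0 (-) EX@3 MEM@4 WB@5
I1 sub r4 <- r1,r2: IF@2 ID@3 stall=0 (-) EX@4 MEM@5 WB@6
I2 mul r2 <- r1,r5: IF@3 ID@4 stall=1 (RAW on I0.r5 (WB@5)) EX@6 MEM@7 WB@8
I3 ld r1 <- r2: IF@4 ID@6 stall=2 (RAW on I2.r2 (WB@8)) EX@9 MEM@10 WB@11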